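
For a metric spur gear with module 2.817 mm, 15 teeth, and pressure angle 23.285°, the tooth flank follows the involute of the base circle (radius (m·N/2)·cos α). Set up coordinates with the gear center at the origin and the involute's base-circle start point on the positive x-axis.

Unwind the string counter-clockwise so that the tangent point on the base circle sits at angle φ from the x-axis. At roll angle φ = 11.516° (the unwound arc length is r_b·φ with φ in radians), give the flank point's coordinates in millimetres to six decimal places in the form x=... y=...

pitch radius r_p = m·N/2 = 2.817·15/2 = 21.127500
base radius r_b = r_p·cos α = 21.127500·cos 23.285° = 19.406663
roll angle φ = 11.516° = 0.20099212 rad
x = r_b·(cos φ + φ·sin φ) = 19.406663·(0.97986899 + 0.20099212·0.19964157) = 19.794707
y = r_b·(sin φ − φ·cos φ) = 19.406663·(0.19964157 − 0.20099212·0.97986899) = 0.052313

x=19.794707 y=0.052313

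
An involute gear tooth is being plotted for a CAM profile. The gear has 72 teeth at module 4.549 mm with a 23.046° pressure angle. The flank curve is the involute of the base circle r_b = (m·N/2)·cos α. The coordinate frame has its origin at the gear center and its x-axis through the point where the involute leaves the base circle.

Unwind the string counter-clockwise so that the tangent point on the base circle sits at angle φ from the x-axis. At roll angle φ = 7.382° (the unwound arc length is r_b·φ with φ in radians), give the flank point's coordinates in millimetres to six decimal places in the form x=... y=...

x=151.939696 y=0.107253

pitch radius r_p = m·N/2 = 4.549·72/2 = 163.764000
base radius r_b = r_p·cos α = 163.764000·cos 23.046° = 150.694136
roll angle φ = 7.382° = 0.12884021 rad
x = r_b·(cos φ + φ·sin φ) = 150.694136·(0.99171158 + 0.12884021·0.12848405) = 151.939696
y = r_b·(sin φ − φ·cos φ) = 150.694136·(0.12848405 − 0.12884021·0.99171158) = 0.107253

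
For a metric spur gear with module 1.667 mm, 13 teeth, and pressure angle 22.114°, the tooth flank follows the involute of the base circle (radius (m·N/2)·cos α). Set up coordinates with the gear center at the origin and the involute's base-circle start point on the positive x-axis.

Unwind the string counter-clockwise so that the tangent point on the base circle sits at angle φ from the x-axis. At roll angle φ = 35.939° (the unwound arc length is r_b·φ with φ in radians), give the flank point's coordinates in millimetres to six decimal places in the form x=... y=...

x=11.823157 y=0.793760

pitch radius r_p = m·N/2 = 1.667·13/2 = 10.835500
base radius r_b = r_p·cos α = 10.835500·cos 22.114° = 10.038405
roll angle φ = 35.939° = 0.62725388 rad
x = r_b·(cos φ + φ·sin φ) = 10.038405·(0.80964232 + 0.62725388·0.58692360) = 11.823157
y = r_b·(sin φ − φ·cos φ) = 10.038405·(0.58692360 − 0.62725388·0.80964232) = 0.793760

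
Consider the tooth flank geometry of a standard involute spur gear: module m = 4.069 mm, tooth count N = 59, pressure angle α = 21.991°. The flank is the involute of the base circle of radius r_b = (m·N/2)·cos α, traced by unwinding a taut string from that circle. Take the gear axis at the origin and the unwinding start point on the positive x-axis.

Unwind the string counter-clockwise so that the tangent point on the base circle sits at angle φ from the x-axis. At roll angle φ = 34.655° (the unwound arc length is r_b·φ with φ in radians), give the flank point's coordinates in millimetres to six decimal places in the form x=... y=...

pitch radius r_p = m·N/2 = 4.069·59/2 = 120.035500
base radius r_b = r_p·cos α = 120.035500·cos 21.991° = 111.302039
roll angle φ = 34.655° = 0.60484385 rad
x = r_b·(cos φ + φ·sin φ) = 111.302039·(0.82259090 + 0.60484385·0.56863364) = 129.836663
y = r_b·(sin φ − φ·cos φ) = 111.302039·(0.56863364 − 0.60484385·0.82259090) = 7.912973

x=129.836663 y=7.912973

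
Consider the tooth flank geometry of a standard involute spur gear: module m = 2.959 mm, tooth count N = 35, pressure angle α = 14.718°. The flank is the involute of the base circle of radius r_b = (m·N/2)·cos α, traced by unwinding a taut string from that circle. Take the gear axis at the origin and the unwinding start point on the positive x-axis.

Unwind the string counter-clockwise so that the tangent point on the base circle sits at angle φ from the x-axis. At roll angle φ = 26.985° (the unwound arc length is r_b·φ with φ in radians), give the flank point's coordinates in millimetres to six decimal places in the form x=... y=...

x=55.333887 y=1.705720

pitch radius r_p = m·N/2 = 2.959·35/2 = 51.782500
base radius r_b = r_p·cos α = 51.782500·cos 14.718° = 50.083412
roll angle φ = 26.985° = 0.47097710 rad
x = r_b·(cos φ + φ·sin φ) = 50.083412·(0.89112535 + 0.47097710·0.45375722) = 55.333887
y = r_b·(sin φ − φ·cos φ) = 50.083412·(0.45375722 − 0.47097710·0.89112535) = 1.705720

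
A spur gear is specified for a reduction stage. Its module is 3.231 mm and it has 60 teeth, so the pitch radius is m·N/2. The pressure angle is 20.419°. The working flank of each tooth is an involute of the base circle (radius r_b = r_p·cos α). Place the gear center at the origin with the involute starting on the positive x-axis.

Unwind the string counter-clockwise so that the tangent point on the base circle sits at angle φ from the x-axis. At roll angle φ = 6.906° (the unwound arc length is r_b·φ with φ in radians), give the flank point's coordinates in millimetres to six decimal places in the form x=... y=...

x=91.497001 y=0.052946

pitch radius r_p = m·N/2 = 3.231·60/2 = 96.930000
base radius r_b = r_p·cos α = 96.930000·cos 20.419° = 90.839534
roll angle φ = 6.906° = 0.12053244 rad
x = r_b·(cos φ + φ·sin φ) = 90.839534·(0.99274476 + 0.12053244·0.12024080) = 91.497001
y = r_b·(sin φ − φ·cos φ) = 90.839534·(0.12024080 − 0.12053244·0.99274476) = 0.052946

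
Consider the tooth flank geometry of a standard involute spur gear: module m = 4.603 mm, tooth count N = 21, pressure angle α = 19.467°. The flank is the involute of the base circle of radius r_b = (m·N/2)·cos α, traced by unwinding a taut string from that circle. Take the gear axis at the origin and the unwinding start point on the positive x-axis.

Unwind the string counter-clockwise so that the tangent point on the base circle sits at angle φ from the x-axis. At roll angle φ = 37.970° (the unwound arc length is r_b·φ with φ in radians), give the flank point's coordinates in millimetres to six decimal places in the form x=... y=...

x=54.502703 y=4.229643

pitch radius r_p = m·N/2 = 4.603·21/2 = 48.331500
base radius r_b = r_p·cos α = 48.331500·cos 19.467° = 45.568562
roll angle φ = 37.970° = 0.66270152 rad
x = r_b·(cos φ + φ·sin φ) = 45.568562·(0.78833301 + 0.66270152·0.61524879) = 54.502703
y = r_b·(sin φ − φ·cos φ) = 45.568562·(0.61524879 − 0.66270152·0.78833301) = 4.229643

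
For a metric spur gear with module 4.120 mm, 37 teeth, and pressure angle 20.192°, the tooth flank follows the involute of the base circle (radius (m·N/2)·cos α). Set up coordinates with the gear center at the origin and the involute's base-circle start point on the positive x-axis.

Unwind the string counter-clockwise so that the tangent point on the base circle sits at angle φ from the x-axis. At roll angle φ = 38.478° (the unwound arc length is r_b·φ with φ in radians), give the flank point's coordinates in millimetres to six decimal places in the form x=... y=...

x=85.893244 y=6.901697

pitch radius r_p = m·N/2 = 4.120·37/2 = 76.220000
base radius r_b = r_p·cos α = 76.220000·cos 20.192° = 71.535612
roll angle φ = 38.478° = 0.67156779 rad
x = r_b·(cos φ + φ·sin φ) = 71.535612·(0.78284713 + 0.67156779·0.62221409) = 85.893244
y = r_b·(sin φ − φ·cos φ) = 71.535612·(0.62221409 − 0.67156779·0.78284713) = 6.901697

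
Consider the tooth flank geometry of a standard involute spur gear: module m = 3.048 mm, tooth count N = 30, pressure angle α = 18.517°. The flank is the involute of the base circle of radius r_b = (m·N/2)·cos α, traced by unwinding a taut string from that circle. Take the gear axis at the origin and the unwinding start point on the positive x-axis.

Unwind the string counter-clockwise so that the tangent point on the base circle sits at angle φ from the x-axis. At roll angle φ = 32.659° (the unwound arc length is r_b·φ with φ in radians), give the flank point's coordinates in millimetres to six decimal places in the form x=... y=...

pitch radius r_p = m·N/2 = 3.048·30/2 = 45.720000
base radius r_b = r_p·cos α = 45.720000·cos 18.517° = 43.353051
roll angle φ = 32.659° = 0.57000708 rad
x = r_b·(cos φ + φ·sin φ) = 43.353051·(0.84189715 + 0.57000708·0.53963801) = 49.834100
y = r_b·(sin φ − φ·cos φ) = 43.353051·(0.53963801 − 0.57000708·0.84189715) = 2.590374

x=49.834100 y=2.590374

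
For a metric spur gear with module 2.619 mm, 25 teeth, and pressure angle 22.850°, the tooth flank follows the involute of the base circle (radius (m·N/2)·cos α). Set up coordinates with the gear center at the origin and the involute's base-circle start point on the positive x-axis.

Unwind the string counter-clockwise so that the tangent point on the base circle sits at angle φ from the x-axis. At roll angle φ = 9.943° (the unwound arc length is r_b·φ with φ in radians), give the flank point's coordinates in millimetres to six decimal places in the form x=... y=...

pitch radius r_p = m·N/2 = 2.619·25/2 = 32.737500
base radius r_b = r_p·cos α = 32.737500·cos 22.850° = 30.168413
roll angle φ = 9.943° = 0.17353809 rad
x = r_b·(cos φ + φ·sin φ) = 30.168413·(0.98498002 + 0.17353809·0.17266837) = 30.619266
y = r_b·(sin φ − φ·cos φ) = 30.168413·(0.17266837 − 0.17353809·0.98498002) = 0.052397

x=30.619266 y=0.052397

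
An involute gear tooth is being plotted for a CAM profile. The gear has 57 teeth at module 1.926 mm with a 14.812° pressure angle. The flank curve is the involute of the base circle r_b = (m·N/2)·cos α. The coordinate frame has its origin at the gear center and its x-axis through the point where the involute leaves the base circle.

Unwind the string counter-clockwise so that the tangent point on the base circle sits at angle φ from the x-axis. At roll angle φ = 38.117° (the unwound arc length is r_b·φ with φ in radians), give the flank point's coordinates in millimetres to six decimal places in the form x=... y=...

x=63.542433 y=4.981350

pitch radius r_p = m·N/2 = 1.926·57/2 = 54.891000
base radius r_b = r_p·cos α = 54.891000·cos 14.812° = 53.066965
roll angle φ = 38.117° = 0.66526715 rad
x = r_b·(cos φ + φ·sin φ) = 53.066965·(0.78675191 + 0.66526715·0.61726934) = 63.542433
y = r_b·(sin φ − φ·cos φ) = 53.066965·(0.61726934 − 0.66526715·0.78675191) = 4.981350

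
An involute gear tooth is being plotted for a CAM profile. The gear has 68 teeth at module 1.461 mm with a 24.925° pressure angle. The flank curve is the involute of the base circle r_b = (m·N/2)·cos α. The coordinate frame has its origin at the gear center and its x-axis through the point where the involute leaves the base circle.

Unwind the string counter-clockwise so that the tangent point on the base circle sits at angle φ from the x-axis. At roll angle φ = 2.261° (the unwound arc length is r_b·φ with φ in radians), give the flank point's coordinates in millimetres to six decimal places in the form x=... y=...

pitch radius r_p = m·N/2 = 1.461·68/2 = 49.674000
base radius r_b = r_p·cos α = 49.674000·cos 24.925° = 45.047374
roll angle φ = 2.261° = 0.03946189 rad
x = r_b·(cos φ + φ·sin φ) = 45.047374·(0.99922148 + 0.03946189·0.03945165) = 45.082436
y = r_b·(sin φ − φ·cos φ) = 45.047374·(0.03945165 − 0.03946189·0.99922148) = 0.000923

x=45.082436 y=0.000923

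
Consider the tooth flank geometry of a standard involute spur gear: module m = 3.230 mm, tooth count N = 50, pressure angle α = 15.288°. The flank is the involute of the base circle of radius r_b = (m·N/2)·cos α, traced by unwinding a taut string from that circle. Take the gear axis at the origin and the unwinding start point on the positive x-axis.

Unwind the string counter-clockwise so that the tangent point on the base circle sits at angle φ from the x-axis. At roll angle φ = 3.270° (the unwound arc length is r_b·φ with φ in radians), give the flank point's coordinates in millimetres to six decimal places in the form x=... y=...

x=78.019227 y=0.004825

pitch radius r_p = m·N/2 = 3.230·50/2 = 80.750000
base radius r_b = r_p·cos α = 80.750000·cos 15.288° = 77.892473
roll angle φ = 3.270° = 0.05707227 rad
x = r_b·(cos φ + φ·sin φ) = 77.892473·(0.99837182 + 0.05707227·0.05704129) = 78.019227
y = r_b·(sin φ − φ·cos φ) = 77.892473·(0.05704129 − 0.05707227·0.99837182) = 0.004825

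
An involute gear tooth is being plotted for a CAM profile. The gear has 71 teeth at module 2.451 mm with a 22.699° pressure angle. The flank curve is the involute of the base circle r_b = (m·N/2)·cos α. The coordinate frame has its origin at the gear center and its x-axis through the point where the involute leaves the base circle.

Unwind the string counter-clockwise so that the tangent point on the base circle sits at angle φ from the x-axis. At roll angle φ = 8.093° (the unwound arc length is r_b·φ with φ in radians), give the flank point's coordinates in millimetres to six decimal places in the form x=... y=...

pitch radius r_p = m·N/2 = 2.451·71/2 = 87.010500
base radius r_b = r_p·cos α = 87.010500·cos 22.699° = 80.271086
roll angle φ = 8.093° = 0.14124950 rad
x = r_b·(cos φ + φ·sin φ) = 80.271086·(0.99004086 + 0.14124950·0.14078028) = 81.067858
y = r_b·(sin φ − φ·cos φ) = 80.271086·(0.14078028 − 0.14124950·0.99004086) = 0.075254

x=81.067858 y=0.075254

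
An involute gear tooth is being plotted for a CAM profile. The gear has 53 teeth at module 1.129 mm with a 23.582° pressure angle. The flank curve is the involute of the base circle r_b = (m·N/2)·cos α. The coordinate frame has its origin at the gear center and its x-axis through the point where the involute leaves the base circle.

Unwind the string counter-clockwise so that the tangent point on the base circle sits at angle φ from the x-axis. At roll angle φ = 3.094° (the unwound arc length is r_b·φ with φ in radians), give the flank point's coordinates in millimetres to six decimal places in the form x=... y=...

x=27.459910 y=0.001439

pitch radius r_p = m·N/2 = 1.129·53/2 = 29.918500
base radius r_b = r_p·cos α = 29.918500·cos 23.582° = 27.419960
roll angle φ = 3.094° = 0.05400049 rad
x = r_b·(cos φ + φ·sin φ) = 27.419960·(0.99854233 + 0.05400049·0.05397425) = 27.459910
y = r_b·(sin φ − φ·cos φ) = 27.419960·(0.05397425 − 0.05400049·0.99854233) = 0.001439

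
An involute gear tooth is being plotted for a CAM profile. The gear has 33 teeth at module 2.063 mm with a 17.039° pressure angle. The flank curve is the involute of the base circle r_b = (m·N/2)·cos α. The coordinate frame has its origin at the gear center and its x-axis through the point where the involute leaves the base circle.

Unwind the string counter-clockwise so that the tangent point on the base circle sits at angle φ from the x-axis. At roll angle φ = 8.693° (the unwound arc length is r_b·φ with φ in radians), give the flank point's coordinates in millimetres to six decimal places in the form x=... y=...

x=32.917788 y=0.037801

pitch radius r_p = m·N/2 = 2.063·33/2 = 34.039500
base radius r_b = r_p·cos α = 34.039500·cos 17.039° = 32.545354
roll angle φ = 8.693° = 0.15172147 rad
x = r_b·(cos φ + φ·sin φ) = 32.545354·(0.98851236 + 0.15172147·0.15114005) = 32.917788
y = r_b·(sin φ − φ·cos φ) = 32.545354·(0.15114005 − 0.15172147·0.98851236) = 0.037801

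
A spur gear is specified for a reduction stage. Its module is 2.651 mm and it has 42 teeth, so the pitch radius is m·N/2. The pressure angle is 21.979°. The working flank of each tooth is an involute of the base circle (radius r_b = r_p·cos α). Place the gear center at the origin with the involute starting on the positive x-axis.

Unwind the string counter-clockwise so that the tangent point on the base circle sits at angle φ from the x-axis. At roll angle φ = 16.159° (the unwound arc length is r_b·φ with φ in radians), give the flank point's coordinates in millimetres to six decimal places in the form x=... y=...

x=53.637360 y=0.382962

pitch radius r_p = m·N/2 = 2.651·42/2 = 55.671000
base radius r_b = r_p·cos α = 55.671000·cos 21.979° = 51.624893
roll angle φ = 16.159° = 0.28202775 rad
x = r_b·(cos φ + φ·sin φ) = 51.624893·(0.96049308 + 0.28202775·0.27830386) = 53.637360
y = r_b·(sin φ − φ·cos φ) = 51.624893·(0.27830386 − 0.28202775·0.96049308) = 0.382962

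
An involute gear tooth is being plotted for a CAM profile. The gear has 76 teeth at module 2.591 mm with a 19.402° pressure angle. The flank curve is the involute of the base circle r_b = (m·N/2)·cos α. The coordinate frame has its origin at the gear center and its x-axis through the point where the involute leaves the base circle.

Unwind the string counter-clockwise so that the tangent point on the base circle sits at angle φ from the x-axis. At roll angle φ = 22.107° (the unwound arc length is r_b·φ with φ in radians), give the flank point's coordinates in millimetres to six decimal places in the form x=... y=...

pitch radius r_p = m·N/2 = 2.591·76/2 = 98.458000
base radius r_b = r_p·cos α = 98.458000·cos 19.402° = 92.866675
roll angle φ = 22.107° = 0.38583994 rad
x = r_b·(cos φ + φ·sin φ) = 92.866675·(0.92648266 + 0.38583994·0.37633746) = 99.524164
y = r_b·(sin φ − φ·cos φ) = 92.866675·(0.37633746 − 0.38583994·0.92648266) = 1.751785

x=99.524164 y=1.751785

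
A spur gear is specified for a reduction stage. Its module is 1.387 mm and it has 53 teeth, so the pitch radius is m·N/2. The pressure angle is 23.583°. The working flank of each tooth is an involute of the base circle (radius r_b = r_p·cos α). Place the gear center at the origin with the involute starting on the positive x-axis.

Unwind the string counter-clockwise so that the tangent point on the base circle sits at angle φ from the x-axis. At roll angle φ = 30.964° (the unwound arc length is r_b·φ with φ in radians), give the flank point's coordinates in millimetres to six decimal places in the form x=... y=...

x=38.251447 y=1.721039

pitch radius r_p = m·N/2 = 1.387·53/2 = 36.755500
base radius r_b = r_p·cos α = 36.755500·cos 23.583° = 33.685735
roll angle φ = 30.964° = 0.54042375 rad
x = r_b·(cos φ + φ·sin φ) = 33.685735·(0.85749074 + 0.54042375·0.51449940) = 38.251447
y = r_b·(sin φ − φ·cos φ) = 33.685735·(0.51449940 − 0.54042375·0.85749074) = 1.721039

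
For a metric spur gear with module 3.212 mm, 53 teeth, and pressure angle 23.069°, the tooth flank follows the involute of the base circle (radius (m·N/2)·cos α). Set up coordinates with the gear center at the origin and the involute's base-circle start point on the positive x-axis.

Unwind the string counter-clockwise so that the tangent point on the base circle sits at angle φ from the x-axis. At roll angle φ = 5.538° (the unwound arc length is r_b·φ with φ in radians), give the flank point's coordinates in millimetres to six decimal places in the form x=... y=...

pitch radius r_p = m·N/2 = 3.212·53/2 = 85.118000
base radius r_b = r_p·cos α = 85.118000·cos 23.069° = 78.311423
roll angle φ = 5.538° = 0.09665633 rad
x = r_b·(cos φ + φ·sin φ) = 78.311423·(0.99533241 + 0.09665633·0.09650590) = 78.676379
y = r_b·(sin φ − φ·cos φ) = 78.311423·(0.09650590 − 0.09665633·0.99533241) = 0.023550

x=78.676379 y=0.023550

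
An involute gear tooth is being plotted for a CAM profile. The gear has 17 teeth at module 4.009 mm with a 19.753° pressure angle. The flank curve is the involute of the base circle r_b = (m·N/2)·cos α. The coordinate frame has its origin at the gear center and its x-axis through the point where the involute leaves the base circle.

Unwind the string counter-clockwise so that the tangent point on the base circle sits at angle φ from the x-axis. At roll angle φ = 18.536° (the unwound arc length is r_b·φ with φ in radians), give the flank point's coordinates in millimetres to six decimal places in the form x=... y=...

x=33.706041 y=0.358199

pitch radius r_p = m·N/2 = 4.009·17/2 = 34.076500
base radius r_b = r_p·cos α = 34.076500·cos 19.753° = 32.071382
roll angle φ = 18.536° = 0.32351423 rad
x = r_b·(cos φ + φ·sin φ) = 32.071382·(0.94812410 + 0.32351423·0.31790044) = 33.706041
y = r_b·(sin φ − φ·cos φ) = 32.071382·(0.31790044 − 0.32351423·0.94812410) = 0.358199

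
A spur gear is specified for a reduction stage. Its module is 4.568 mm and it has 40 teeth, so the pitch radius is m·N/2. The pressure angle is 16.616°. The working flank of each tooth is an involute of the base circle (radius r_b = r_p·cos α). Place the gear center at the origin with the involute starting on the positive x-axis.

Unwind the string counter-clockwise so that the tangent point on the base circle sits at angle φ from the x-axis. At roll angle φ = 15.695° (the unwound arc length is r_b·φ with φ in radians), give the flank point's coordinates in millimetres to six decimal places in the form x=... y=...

x=90.768272 y=0.595339

pitch radius r_p = m·N/2 = 4.568·40/2 = 91.360000
base radius r_b = r_p·cos α = 91.360000·cos 16.616° = 87.545058
roll angle φ = 15.695° = 0.27392943 rad
x = r_b·(cos φ + φ·sin φ) = 87.545058·(0.96271536 + 0.27392943·0.27051643) = 90.768272
y = r_b·(sin φ − φ·cos φ) = 87.545058·(0.27051643 − 0.27392943·0.96271536) = 0.595339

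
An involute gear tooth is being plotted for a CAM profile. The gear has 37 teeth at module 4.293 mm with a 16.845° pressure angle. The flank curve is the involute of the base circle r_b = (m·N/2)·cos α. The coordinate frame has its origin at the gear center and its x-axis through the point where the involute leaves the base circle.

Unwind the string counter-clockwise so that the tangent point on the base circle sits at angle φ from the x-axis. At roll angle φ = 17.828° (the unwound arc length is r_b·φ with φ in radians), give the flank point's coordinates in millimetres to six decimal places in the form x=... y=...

x=79.603885 y=0.755952

pitch radius r_p = m·N/2 = 4.293·37/2 = 79.420500
base radius r_b = r_p·cos α = 79.420500·cos 16.845° = 76.012741
roll angle φ = 17.828° = 0.31115730 rad
x = r_b·(cos φ + φ·sin φ) = 76.012741·(0.95197989 + 0.31115730·0.30616057) = 79.603885
y = r_b·(sin φ − φ·cos φ) = 76.012741·(0.30616057 − 0.31115730·0.95197989) = 0.755952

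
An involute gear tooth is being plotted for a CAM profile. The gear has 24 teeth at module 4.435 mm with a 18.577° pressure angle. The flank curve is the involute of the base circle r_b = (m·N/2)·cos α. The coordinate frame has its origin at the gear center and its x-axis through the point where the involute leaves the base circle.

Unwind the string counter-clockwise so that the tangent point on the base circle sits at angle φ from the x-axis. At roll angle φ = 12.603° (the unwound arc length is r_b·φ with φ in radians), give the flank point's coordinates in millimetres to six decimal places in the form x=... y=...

x=51.652740 y=0.178101

pitch radius r_p = m·N/2 = 4.435·24/2 = 53.220000
base radius r_b = r_p·cos α = 53.220000·cos 18.577° = 50.447045
roll angle φ = 12.603° = 0.21996385 rad
x = r_b·(cos φ + φ·sin φ) = 50.447045·(0.97590534 + 0.21996385·0.21819434) = 51.652740
y = r_b·(sin φ − φ·cos φ) = 50.447045·(0.21819434 − 0.21996385·0.97590534) = 0.178101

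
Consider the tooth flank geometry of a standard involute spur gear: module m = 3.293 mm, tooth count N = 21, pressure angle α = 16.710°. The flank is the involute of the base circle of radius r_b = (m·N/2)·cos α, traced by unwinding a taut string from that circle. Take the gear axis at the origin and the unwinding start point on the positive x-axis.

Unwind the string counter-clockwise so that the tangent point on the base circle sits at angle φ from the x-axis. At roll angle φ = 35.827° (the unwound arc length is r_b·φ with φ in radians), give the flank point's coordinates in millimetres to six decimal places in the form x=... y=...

pitch radius r_p = m·N/2 = 3.293·21/2 = 34.576500
base radius r_b = r_p·cos α = 34.576500·cos 16.710° = 33.116415
roll angle φ = 35.827° = 0.62529911 rad
x = r_b·(cos φ + φ·sin φ) = 33.116415·(0.81078807 + 0.62529911·0.58533981) = 38.971415
y = r_b·(sin φ − φ·cos φ) = 33.116415·(0.58533981 − 0.62529911·0.81078807) = 2.594828

x=38.971415 y=2.594828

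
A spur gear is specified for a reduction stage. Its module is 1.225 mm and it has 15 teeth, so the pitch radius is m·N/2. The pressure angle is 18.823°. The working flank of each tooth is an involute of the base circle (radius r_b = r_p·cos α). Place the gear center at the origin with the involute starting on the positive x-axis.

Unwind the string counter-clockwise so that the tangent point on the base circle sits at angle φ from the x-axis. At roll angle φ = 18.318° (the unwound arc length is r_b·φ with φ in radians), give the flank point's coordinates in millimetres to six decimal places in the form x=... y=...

pitch radius r_p = m·N/2 = 1.225·15/2 = 9.187500
base radius r_b = r_p·cos α = 9.187500·cos 18.823° = 8.696151
roll angle φ = 18.318° = 0.31970941 rad
x = r_b·(cos φ + φ·sin φ) = 8.696151·(0.94932679 + 0.31970941·0.31429071) = 9.129293
y = r_b·(sin φ − φ·cos φ) = 8.696151·(0.31429071 − 0.31970941·0.94932679) = 0.093762

x=9.129293 y=0.093762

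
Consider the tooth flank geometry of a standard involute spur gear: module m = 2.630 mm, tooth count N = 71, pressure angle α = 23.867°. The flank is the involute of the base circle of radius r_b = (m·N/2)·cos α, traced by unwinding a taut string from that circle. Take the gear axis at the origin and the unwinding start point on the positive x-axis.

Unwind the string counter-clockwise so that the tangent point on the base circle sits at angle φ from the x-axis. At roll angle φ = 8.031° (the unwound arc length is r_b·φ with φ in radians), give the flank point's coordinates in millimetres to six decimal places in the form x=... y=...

pitch radius r_p = m·N/2 = 2.630·71/2 = 93.365000
base radius r_b = r_p·cos α = 93.365000·cos 23.867° = 85.381093
roll angle φ = 8.031° = 0.14016739 rad
x = r_b·(cos φ + φ·sin φ) = 85.381093·(0.99019262 + 0.14016739·0.13970887) = 86.215714
y = r_b·(sin φ − φ·cos φ) = 85.381093·(0.13970887 − 0.14016739·0.99019262) = 0.078222

x=86.215714 y=0.078222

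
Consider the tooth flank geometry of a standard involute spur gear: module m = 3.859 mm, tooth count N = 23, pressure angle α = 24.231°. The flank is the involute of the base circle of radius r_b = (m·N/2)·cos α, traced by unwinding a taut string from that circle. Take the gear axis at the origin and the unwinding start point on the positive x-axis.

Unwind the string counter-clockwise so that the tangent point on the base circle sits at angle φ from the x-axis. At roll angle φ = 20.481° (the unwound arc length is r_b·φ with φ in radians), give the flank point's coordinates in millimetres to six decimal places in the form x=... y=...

x=42.972174 y=0.608308

pitch radius r_p = m·N/2 = 3.859·23/2 = 44.378500
base radius r_b = r_p·cos α = 44.378500·cos 24.231° = 40.468674
roll angle φ = 20.481° = 0.35746088 rad
x = r_b·(cos φ + φ·sin φ) = 40.468674·(0.93678827 + 0.35746088·0.34989675) = 42.972174
y = r_b·(sin φ − φ·cos φ) = 40.468674·(0.34989675 − 0.35746088·0.93678827) = 0.608308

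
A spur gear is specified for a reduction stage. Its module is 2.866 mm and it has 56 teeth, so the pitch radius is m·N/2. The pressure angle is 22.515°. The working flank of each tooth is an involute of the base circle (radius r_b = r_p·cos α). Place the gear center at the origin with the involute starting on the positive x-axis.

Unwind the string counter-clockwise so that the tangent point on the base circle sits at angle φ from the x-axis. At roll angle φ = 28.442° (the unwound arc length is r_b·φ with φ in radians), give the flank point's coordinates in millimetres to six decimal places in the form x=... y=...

x=82.710132 y=2.948858

pitch radius r_p = m·N/2 = 2.866·56/2 = 80.248000
base radius r_b = r_p·cos α = 80.248000·cos 22.515° = 74.131442
roll angle φ = 28.442° = 0.49640655 rad
x = r_b·(cos φ + φ·sin φ) = 74.131442·(0.87929969 + 0.49640655·0.47626890) = 82.710132
y = r_b·(sin φ − φ·cos φ) = 74.131442·(0.47626890 − 0.49640655·0.87929969) = 2.948858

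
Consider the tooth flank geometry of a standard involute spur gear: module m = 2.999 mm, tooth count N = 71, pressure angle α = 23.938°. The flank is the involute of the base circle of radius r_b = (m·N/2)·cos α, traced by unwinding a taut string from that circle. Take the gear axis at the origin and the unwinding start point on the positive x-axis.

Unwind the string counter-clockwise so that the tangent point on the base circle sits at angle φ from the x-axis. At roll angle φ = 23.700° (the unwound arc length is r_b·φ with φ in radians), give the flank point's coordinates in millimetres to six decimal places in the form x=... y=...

pitch radius r_p = m·N/2 = 2.999·71/2 = 106.464500
base radius r_b = r_p·cos α = 106.464500·cos 23.938° = 97.306962
roll angle φ = 23.700° = 0.41364303 rad
x = r_b·(cos φ + φ·sin φ) = 97.306962·(0.91566259 + 0.41364303·0.40194778) = 105.278882
y = r_b·(sin φ − φ·cos φ) = 97.306962·(0.40194778 − 0.41364303·0.91566259) = 2.256580

x=105.278882 y=2.256580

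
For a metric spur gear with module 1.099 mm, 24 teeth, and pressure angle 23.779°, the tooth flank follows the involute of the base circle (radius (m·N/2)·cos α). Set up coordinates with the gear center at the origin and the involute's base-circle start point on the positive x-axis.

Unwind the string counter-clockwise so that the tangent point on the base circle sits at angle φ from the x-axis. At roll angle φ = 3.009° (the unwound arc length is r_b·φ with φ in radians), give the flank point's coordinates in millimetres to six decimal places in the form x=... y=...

x=12.085069 y=0.000583

pitch radius r_p = m·N/2 = 1.099·24/2 = 13.188000
base radius r_b = r_p·cos α = 13.188000·cos 23.779° = 12.068438
roll angle φ = 3.009° = 0.05251696 rad
x = r_b·(cos φ + φ·sin φ) = 12.068438·(0.99862130 + 0.05251696·0.05249282) = 12.085069
y = r_b·(sin φ − φ·cos φ) = 12.068438·(0.05249282 − 0.05251696·0.99862130) = 0.000583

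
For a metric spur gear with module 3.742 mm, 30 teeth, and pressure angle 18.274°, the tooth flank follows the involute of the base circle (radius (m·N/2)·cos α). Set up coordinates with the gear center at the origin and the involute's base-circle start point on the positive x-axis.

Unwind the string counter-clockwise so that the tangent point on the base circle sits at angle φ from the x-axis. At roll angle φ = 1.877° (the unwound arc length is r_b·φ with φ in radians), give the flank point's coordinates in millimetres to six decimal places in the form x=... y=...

pitch radius r_p = m·N/2 = 3.742·30/2 = 56.130000
base radius r_b = r_p·cos α = 56.130000·cos 18.274° = 53.299244
roll angle φ = 1.877° = 0.03275983 rad
x = r_b·(cos φ + φ·sin φ) = 53.299244·(0.99946344 + 0.03275983·0.03275397) = 53.327837
y = r_b·(sin φ − φ·cos φ) = 53.299244·(0.03275397 − 0.03275983·0.99946344) = 0.000625

x=53.327837 y=0.000625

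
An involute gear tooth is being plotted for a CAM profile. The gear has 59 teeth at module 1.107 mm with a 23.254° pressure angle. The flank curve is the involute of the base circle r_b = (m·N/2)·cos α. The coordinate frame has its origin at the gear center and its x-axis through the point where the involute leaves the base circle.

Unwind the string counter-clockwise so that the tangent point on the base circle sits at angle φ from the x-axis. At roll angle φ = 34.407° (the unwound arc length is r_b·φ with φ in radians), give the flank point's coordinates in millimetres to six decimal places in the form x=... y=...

x=34.935490 y=2.088727

pitch radius r_p = m·N/2 = 1.107·59/2 = 32.656500
base radius r_b = r_p·cos α = 32.656500·cos 23.254° = 30.003605
roll angle φ = 34.407° = 0.60051544 rad
x = r_b·(cos φ + φ·sin φ) = 30.003605·(0.82504447 + 0.60051544·0.56506781) = 34.935490
y = r_b·(sin φ − φ·cos φ) = 30.003605·(0.56506781 − 0.60051544·0.82504447) = 2.088727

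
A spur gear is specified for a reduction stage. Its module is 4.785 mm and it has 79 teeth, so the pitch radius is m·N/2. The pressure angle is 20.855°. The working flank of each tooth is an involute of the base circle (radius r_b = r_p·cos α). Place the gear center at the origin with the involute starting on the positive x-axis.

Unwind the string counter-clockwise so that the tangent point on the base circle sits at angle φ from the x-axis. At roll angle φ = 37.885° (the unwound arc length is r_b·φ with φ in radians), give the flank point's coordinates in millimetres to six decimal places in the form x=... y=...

pitch radius r_p = m·N/2 = 4.785·79/2 = 189.007500
base radius r_b = r_p·cos α = 189.007500·cos 20.855° = 176.624554
roll angle φ = 37.885° = 0.66121799 rad
x = r_b·(cos φ + φ·sin φ) = 176.624554·(0.78924488 + 0.66121799·0.61407860) = 211.116626
y = r_b·(sin φ − φ·cos φ) = 176.624554·(0.61407860 − 0.66121799·0.78924488) = 16.287555

x=211.116626 y=16.287555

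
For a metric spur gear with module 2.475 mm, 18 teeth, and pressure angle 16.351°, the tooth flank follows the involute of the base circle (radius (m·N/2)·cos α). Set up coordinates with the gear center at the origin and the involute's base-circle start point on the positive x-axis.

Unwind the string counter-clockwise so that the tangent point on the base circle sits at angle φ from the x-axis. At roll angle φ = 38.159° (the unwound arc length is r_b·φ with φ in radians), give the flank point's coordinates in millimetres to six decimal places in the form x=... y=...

x=25.601557 y=2.012808

pitch radius r_p = m·N/2 = 2.475·18/2 = 22.275000
base radius r_b = r_p·cos α = 22.275000·cos 16.351° = 21.374090
roll angle φ = 38.159° = 0.66600019 rad
x = r_b·(cos φ + φ·sin φ) = 21.374090·(0.78629922 + 0.66600019·0.61784589) = 25.601557
y = r_b·(sin φ − φ·cos φ) = 21.374090·(0.61784589 − 0.66600019·0.78629922) = 2.012808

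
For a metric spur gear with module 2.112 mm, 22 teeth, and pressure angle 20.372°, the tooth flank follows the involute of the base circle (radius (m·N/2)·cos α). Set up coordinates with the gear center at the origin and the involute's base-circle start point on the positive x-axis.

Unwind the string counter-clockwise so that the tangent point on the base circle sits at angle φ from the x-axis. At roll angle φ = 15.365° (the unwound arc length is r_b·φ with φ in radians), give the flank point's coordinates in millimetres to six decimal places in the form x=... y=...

x=22.547982 y=0.139001

pitch radius r_p = m·N/2 = 2.112·22/2 = 23.232000
base radius r_b = r_p·cos α = 23.232000·cos 20.372° = 21.778890
roll angle φ = 15.365° = 0.26816984 rad
x = r_b·(cos φ + φ·sin φ) = 21.778890·(0.96425744 + 0.26816984·0.26496714) = 22.547982
y = r_b·(sin φ − φ·cos φ) = 21.778890·(0.26496714 − 0.26816984·0.96425744) = 0.139001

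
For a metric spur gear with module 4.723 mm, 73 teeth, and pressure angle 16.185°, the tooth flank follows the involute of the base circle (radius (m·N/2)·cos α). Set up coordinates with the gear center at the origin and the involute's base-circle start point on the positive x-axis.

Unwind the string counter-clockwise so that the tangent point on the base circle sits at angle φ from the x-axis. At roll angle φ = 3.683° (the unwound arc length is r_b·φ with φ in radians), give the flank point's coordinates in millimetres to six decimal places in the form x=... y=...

x=165.898820 y=0.014652

pitch radius r_p = m·N/2 = 4.723·73/2 = 172.389500
base radius r_b = r_p·cos α = 172.389500·cos 16.185° = 165.557134
roll angle φ = 3.683° = 0.06428048 rad
x = r_b·(cos φ + φ·sin φ) = 165.557134·(0.99793472 + 0.06428048·0.06423622) = 165.898820
y = r_b·(sin φ − φ·cos φ) = 165.557134·(0.06423622 − 0.06428048·0.99793472) = 0.014652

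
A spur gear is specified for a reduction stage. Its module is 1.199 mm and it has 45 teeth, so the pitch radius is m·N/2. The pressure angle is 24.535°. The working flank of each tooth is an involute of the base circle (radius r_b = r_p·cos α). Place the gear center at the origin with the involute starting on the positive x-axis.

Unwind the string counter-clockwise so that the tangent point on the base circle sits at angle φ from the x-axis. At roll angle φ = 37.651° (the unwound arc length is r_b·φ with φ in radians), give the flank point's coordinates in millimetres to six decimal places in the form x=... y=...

x=29.282021 y=2.222659

pitch radius r_p = m·N/2 = 1.199·45/2 = 26.977500
base radius r_b = r_p·cos α = 26.977500·cos 24.535° = 24.541642
roll angle φ = 37.651° = 0.65713392 rad
x = r_b·(cos φ + φ·sin φ) = 24.541642·(0.79174623 + 0.65713392·0.61085015) = 29.282021
y = r_b·(sin φ − φ·cos φ) = 24.541642·(0.61085015 − 0.65713392·0.79174623) = 2.222659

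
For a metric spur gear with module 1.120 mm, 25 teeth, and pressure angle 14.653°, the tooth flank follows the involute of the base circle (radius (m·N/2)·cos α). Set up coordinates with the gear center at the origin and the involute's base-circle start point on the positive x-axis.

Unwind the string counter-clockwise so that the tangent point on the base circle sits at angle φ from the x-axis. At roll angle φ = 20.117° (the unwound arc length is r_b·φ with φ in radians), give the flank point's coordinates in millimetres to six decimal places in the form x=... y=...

pitch radius r_p = m·N/2 = 1.120·25/2 = 14.000000
base radius r_b = r_p·cos α = 14.000000·cos 14.653° = 13.544658
roll angle φ = 20.117° = 0.35110789 rad
x = r_b·(cos φ + φ·sin φ) = 13.544658·(0.93899224 + 0.35110789·0.34393831) = 14.353975
y = r_b·(sin φ − φ·cos φ) = 13.544658·(0.34393831 − 0.35110789·0.93899224) = 0.193021

x=14.353975 y=0.193021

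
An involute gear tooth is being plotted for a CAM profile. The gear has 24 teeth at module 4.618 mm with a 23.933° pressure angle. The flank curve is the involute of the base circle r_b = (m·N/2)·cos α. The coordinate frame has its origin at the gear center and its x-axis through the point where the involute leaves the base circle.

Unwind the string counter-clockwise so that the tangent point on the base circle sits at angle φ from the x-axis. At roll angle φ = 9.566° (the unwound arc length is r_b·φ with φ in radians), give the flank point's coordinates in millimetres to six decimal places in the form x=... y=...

x=51.352400 y=0.078358

pitch radius r_p = m·N/2 = 4.618·24/2 = 55.416000
base radius r_b = r_p·cos α = 55.416000·cos 23.933° = 50.651358
roll angle φ = 9.566° = 0.16695820 rad
x = r_b·(cos φ + φ·sin φ) = 50.651358·(0.98609483 + 0.16695820·0.16618362) = 51.352400
y = r_b·(sin φ − φ·cos φ) = 50.651358·(0.16618362 − 0.16695820·0.98609483) = 0.078358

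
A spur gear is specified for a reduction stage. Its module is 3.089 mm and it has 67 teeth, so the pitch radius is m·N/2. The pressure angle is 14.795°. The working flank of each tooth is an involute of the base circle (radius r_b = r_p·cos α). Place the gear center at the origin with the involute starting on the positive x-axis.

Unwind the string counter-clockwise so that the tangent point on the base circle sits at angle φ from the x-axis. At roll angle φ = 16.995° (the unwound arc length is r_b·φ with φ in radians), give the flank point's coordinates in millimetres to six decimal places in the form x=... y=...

pitch radius r_p = m·N/2 = 3.089·67/2 = 103.481500
base radius r_b = r_p·cos α = 103.481500·cos 14.795° = 100.050641
roll angle φ = 16.995° = 0.29661871 rad
x = r_b·(cos φ + φ·sin φ) = 100.050641·(0.95633027 + 0.29661871·0.29228825) = 104.355663
y = r_b·(sin φ − φ·cos φ) = 100.050641·(0.29228825 − 0.29661871·0.95633027) = 0.862717

x=104.355663 y=0.862717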